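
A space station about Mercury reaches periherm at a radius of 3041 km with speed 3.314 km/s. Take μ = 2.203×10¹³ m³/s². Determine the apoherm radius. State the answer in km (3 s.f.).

apoherm radius ≈ 9530 km

r_p = 3.041×10⁶ m.
Specific energy ε = v²/2 − μ/r = -1.753×10⁶ J/kg, so a = −μ/(2ε) = 6.283×10⁶ m.
The apsides satisfy r_p + r_a = 2a, so the apoherm radius is 2a − r_p = 9.526×10⁶ m = 9525.8 km.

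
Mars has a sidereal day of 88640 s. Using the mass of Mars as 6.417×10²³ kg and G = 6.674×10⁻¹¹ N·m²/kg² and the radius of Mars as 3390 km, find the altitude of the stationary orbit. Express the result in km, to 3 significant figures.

μ = GM = 6.674×10⁻¹¹ × 6.417×10²³ = 4.283×10¹³ m³/s².
A synchronous orbit has period T, so by Kepler's third law a = (μT²/4π²)^(1/3).
μT²/4π² = 4.283×10¹³ × (8.864×10⁴)² / 39.48 = 8.524×10²¹ m³.
a = 2.043×10⁷ m = 20427 km.
Altitude h = a − R = 20427 − 3390 = 17037 km.

h_sync ≈ 17000 km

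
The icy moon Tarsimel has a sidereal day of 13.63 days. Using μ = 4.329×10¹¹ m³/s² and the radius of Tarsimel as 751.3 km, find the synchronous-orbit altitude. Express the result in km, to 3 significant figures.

T = 13.63 days = 1.178×10⁶ s.
A synchronous orbit has period T, so by Kepler's third law a = (μT²/4π²)^(1/3).
μT²/4π² = 4.329×10¹¹ × (1.178×10⁶)² / 39.48 = 1.521×10²² m³.
a = 2.478×10⁷ m = 24775 km.
Altitude h = a − R = 24775 − 751.3 = 24024 km.

h_sync ≈ 24000 km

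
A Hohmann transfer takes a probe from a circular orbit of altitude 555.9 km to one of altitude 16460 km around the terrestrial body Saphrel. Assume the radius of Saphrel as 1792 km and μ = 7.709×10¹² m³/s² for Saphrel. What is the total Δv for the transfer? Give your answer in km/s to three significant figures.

Δv_total ≈ 0.94 km/s

r₁ = 1792 + 555.9 = 2347.9 km = 2.3479×10⁶ m.
r₂ = 1792 + 16460 = 18252 km = 1.8252×10⁷ m.
Transfer ellipse a_t = (r₁ + r₂)/2 = 1.030×10⁷ m.
At r₁: circular v_c1 = √(μ/r₁) = 1812 m/s; transfer-periapsis v_p = √[μ(2/r₁ − 1/a_t)] = 2412 m/s.
Δv₁ = v_p − v_c1 = 600.1 m/s.
At r₂: circular v_c2 = √(μ/r₂) = 649.9 m/s; transfer-apoapsis v_a = √[μ(2/r₂ − 1/a_t)] = 310.3 m/s.
Δv₂ = v_c2 − v_a = 339.6 m/s.
Total Δv = Δv₁ + Δv₂ = 939.7 m/s = 0.9397 km/s.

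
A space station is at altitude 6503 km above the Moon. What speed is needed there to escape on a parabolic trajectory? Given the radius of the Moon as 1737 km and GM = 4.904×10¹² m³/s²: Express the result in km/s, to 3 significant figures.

r = 1737 + 6503 = 8240.0 km = 8.2400×10⁶ m.
Escape speed v_esc = √(2μ/r) = √(2 × 4.904×10¹² / 8.240×10⁶) = √(1.190×10⁶) = 1091 m/s.
= 1.091 km/s.

v_esc ≈ 1.09 km/s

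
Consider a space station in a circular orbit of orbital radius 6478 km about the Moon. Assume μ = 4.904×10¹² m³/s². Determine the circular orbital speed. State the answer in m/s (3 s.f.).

v ≈ 870 m/s

r = 6478 km = 6.478×10⁶ m.
For a circular orbit v = √(μ/r) = √(4.904×10¹² / 6.478×10⁶) = √(7.570×10⁵) = 870.1 m/s.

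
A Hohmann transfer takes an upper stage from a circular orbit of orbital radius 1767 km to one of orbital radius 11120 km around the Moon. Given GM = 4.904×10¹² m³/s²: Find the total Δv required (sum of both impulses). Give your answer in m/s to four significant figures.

Δv_total ≈ 838.9 m/s

r₁ = 1767 km = 1.767×10⁶ m.
r₂ = 11120 km = 1.112×10⁷ m.
Transfer ellipse a_t = (r₁ + r₂)/2 = 6.444×10⁶ m.
At r₁: circular v_c1 = √(μ/r₁) = 1666 m/s; transfer-perilune v_p = √[μ(2/r₁ − 1/a_t)] = 2189 m/s.
Δv₁ = v_p − v_c1 = 522.6 m/s.
At r₂: circular v_c2 = √(μ/r₂) = 664.1 m/s; transfer-apolune v_a = √[μ(2/r₂ − 1/a_t)] = 347.8 m/s.
Δv₂ = v_c2 − v_a = 316.3 m/s.
Total Δv = Δv₁ + Δv₂ = 838.9 m/s.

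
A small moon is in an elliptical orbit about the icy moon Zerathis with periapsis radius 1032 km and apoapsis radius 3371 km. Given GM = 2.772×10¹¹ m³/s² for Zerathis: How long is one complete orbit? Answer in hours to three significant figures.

T ≈ 10.8 hours

Semi-major axis a = (r_p + r_a)/2 = (1032.0 + 3371.0)/2 = 2201.5 km = 2.202×10⁶ m.
By Kepler's third law T = 2π√(a³/μ) = 2π × 6.204×10³ = 3.898×10⁴ s.
= 10.83 hours.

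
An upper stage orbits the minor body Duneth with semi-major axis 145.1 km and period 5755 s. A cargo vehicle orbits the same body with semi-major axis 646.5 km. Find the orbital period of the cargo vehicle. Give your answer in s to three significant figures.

Kepler's third law: T² ∝ a³, so T₂ = T₁ (a₂/a₁)^(3/2).
a₂/a₁ = 4.456, (a₂/a₁)^(3/2) = 9.405.
T₂ = 5755 × 9.405 = 54120 s.

T₂ ≈ 54100 s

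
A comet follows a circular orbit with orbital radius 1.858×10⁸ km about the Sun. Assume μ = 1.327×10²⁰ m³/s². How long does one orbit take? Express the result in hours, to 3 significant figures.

r = 1.858×10⁸ km = 1.858×10¹¹ m.
Kepler's third law: T = 2π√(r³/μ) = 2π√((1.858×10¹¹)³ / 1.327×10²⁰).
r³/μ = 4.834×10¹³ s², so T = 2π × 6.952×10⁶ = 4.368×10⁷ s.
Converting: 4.368×10⁷ s ÷ 3600 = 12130 hours.

T ≈ 12100 hours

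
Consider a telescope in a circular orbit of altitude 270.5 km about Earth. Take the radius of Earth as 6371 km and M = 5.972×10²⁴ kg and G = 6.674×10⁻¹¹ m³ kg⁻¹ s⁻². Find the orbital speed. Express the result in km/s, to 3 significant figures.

v ≈ 7.75 km/s

μ = GM = 6.674×10⁻¹¹ × 5.972×10²⁴ = 3.986×10¹⁴ m³/s².
r = 6371 + 270.5 = 6641.5 km = 6.6415×10⁶ m.
For a circular orbit v = √(μ/r) = √(3.986×10¹⁴ / 6.642×10⁶) = √(6.001×10⁷) = 7747 m/s.
That is 7.747 km/s.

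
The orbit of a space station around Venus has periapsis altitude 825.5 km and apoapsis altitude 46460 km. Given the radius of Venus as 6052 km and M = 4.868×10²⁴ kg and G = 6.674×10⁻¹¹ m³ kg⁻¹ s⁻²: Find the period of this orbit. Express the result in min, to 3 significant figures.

μ = GM = 6.674×10⁻¹¹ × 4.868×10²⁴ = 3.249×10¹⁴ m³/s².
r_p = 6052 + 825.5 = 6877.5 km = 6.8775×10⁶ m.
r_a = 6052 + 46460 = 52512 km = 5.2512×10⁷ m.
Semi-major axis a = (r_p + r_a)/2 = (6877.5 + 52512)/2 = 29695 km = 2.969×10⁷ m.
By Kepler's third law T = 2π√(a³/μ) = 2π × 8.977×10³ = 5.641×10⁴ s.
= 940.1 min.

T ≈ 940 min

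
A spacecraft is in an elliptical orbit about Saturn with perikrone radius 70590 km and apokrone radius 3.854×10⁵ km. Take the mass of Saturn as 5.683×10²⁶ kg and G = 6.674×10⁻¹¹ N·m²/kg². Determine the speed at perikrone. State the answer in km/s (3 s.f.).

μ = GM = 6.674×10⁻¹¹ × 5.683×10²⁶ = 3.793×10¹⁶ m³/s².
Semi-major axis a = (r_p + r_a)/2 = 2.2800×10⁵ km = 2.280×10⁸ m.
Vis-viva: v² = μ(2/r − 1/a) = 3.793×10¹⁶ × (2.833×10⁻⁸ − 4.386×10⁻⁹) = 9.083×10⁸ m²/s².
v = 30140 m/s = 30.14 km/s.

v ≈ 30.1 km/s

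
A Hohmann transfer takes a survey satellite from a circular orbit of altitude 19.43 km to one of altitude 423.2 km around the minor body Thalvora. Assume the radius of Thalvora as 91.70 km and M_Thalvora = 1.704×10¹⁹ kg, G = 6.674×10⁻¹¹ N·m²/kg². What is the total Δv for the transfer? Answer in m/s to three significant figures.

Δv_total ≈ 47.6 m/s

μ = GM = 6.674×10⁻¹¹ × 1.704×10¹⁹ = 1.137×10⁹ m³/s².
r₁ = 91.70 + 19.43 = 111.13 km = 1.1113×10⁵ m.
r₂ = 91.70 + 423.2 = 514.90 km = 5.1490×10⁵ m.
Transfer ellipse a_t = (r₁ + r₂)/2 = 3.130×10⁵ m.
At r₁: circular v_c1 = √(μ/r₁) = 101.2 m/s; transfer-periapsis v_p = √[μ(2/r₁ − 1/a_t)] = 129.7 m/s.
Δv₁ = v_p − v_c1 = 28.58 m/s.
At r₂: circular v_c2 = √(μ/r₂) = 47.00 m/s; transfer-apoapsis v_a = √[μ(2/r₂ − 1/a_t)] = 28.00 m/s.
Δv₂ = v_c2 − v_a = 18.99 m/s.
Total Δv = Δv₁ + Δv₂ = 47.58 m/s.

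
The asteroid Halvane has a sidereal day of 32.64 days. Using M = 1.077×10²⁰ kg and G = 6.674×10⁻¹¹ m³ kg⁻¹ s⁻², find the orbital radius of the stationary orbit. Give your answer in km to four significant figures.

μ = GM = 6.674×10⁻¹¹ × 1.077×10²⁰ = 7.188×10⁹ m³/s².
T = 32.64 days = 2.820×10⁶ s.
A synchronous orbit has period T, so by Kepler's third law a = (μT²/4π²)^(1/3).
μT²/4π² = 7.188×10⁹ × (2.820×10⁶)² / 39.48 = 1.448×10²¹ m³.
a = 1.131×10⁷ m = 11313 km.

r_sync ≈ 11310 km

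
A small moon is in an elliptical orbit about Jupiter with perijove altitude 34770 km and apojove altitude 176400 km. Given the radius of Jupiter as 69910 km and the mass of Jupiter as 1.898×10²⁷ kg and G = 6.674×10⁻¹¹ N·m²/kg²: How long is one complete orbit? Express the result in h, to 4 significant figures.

μ = GM = 6.674×10⁻¹¹ × 1.898×10²⁷ = 1.267×10¹⁷ m³/s².
r_p = 69910 + 34770 = 104680 km = 1.0468×10⁸ m.
r_a = 69910 + 176400 = 246310 km = 2.4631×10⁸ m.
Semi-major axis a = (r_p + r_a)/2 = (1.0468×10⁵ + 2.4631×10⁵)/2 = 1.7550×10⁵ km = 1.755×10⁸ m.
By Kepler's third law T = 2π√(a³/μ) = 2π × 6.532×10³ = 4.104×10⁴ s.
= 11.40 h.

T ≈ 11.40 h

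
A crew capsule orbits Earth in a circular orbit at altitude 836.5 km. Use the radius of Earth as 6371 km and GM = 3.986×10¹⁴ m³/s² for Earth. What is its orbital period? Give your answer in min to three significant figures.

r = 6371 + 836.5 = 7207.5 km = 7.2075×10⁶ m.
Kepler's third law: T = 2π√(r³/μ) = 2π√((7.208×10⁶)³ / 3.986×10¹⁴).
r³/μ = 9.393×10⁵ s², so T = 2π × 9.692×10² = 6.090×10³ s.
Converting: 6.090×10³ s ÷ 60.00 = 101.5 min.

T ≈ 101 min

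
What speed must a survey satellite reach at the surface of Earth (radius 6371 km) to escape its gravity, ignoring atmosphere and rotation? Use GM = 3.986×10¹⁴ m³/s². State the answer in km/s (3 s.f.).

r = R = 6.371×10⁶ m.
Escape speed v_esc = √(2μ/r) = √(2 × 3.986×10¹⁴ / 6.371×10⁶) = √(1.251×10⁸) = 11190 m/s.
= 11.19 km/s.

v_esc ≈ 11.2 km/s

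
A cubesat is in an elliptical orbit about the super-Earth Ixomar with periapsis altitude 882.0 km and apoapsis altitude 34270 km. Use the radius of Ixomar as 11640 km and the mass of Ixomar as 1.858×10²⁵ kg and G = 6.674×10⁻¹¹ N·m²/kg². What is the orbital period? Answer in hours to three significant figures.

μ = GM = 6.674×10⁻¹¹ × 1.858×10²⁵ = 1.240×10¹⁵ m³/s².
r_p = 11640 + 882.0 = 12522 km = 1.2522×10⁷ m.
r_a = 11640 + 34270 = 45910 km = 4.5910×10⁷ m.
Semi-major axis a = (r_p + r_a)/2 = (12522 + 45910)/2 = 29216 km = 2.922×10⁷ m.
By Kepler's third law T = 2π√(a³/μ) = 2π × 4.485×10³ = 2.818×10⁴ s.
= 7.827 hours.

T ≈ 7.83 hours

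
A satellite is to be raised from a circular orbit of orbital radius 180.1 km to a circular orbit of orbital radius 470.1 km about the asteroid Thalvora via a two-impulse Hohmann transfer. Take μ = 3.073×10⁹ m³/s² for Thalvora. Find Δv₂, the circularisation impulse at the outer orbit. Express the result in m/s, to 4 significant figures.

r₁ = 180.1 km = 1.801×10⁵ m.
r₂ = 470.1 km = 4.701×10⁵ m.
Transfer ellipse a_t = (r₁ + r₂)/2 = 3.251×10⁵ m.
At r₁: circular v_c1 = √(μ/r₁) = 130.6 m/s; transfer-periapsis v_p = √[μ(2/r₁ − 1/a_t)] = 157.1 m/s.
At r₂: circular v_c2 = √(μ/r₂) = 80.85 m/s; transfer-apoapsis v_a = √[μ(2/r₂ − 1/a_t)] = 60.18 m/s.
Δv₂ = v_c2 − v_a = 20.67 m/s.

Δv ≈ 20.67 m/s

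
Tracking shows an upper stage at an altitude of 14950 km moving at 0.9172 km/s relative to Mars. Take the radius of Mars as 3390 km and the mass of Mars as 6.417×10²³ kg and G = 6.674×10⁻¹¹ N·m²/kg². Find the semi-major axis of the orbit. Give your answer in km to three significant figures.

a ≈ 11200 km

μ = GM = 6.674×10⁻¹¹ × 6.417×10²³ = 4.283×10¹³ m³/s².
r = 3390 + 14950 = 18340 km = 1.834×10⁷ m.
Vis-viva rearranged: 1/a = 2/r − v²/μ = 1.091×10⁻⁷ − 1.964×10⁻⁸ = 8.941×10⁻⁸ m⁻¹.
a = 1.118×10⁷ m = 11185 km.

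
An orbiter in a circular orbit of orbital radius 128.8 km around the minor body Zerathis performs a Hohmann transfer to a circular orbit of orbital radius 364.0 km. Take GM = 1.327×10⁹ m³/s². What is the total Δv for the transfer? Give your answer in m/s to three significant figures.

Δv_total ≈ 38.6 m/s

r₁ = 128.8 km = 1.288×10⁵ m.
r₂ = 364.0 km = 3.640×10⁵ m.
Transfer ellipse a_t = (r₁ + r₂)/2 = 2.464×10⁵ m.
At r₁: circular v_c1 = √(μ/r₁) = 101.5 m/s; transfer-periapsis v_p = √[μ(2/r₁ − 1/a_t)] = 123.4 m/s.
Δv₁ = v_p − v_c1 = 21.87 m/s.
At r₂: circular v_c2 = √(μ/r₂) = 60.38 m/s; transfer-apoapsis v_a = √[μ(2/r₂ − 1/a_t)] = 43.65 m/s.
Δv₂ = v_c2 − v_a = 16.73 m/s.
Total Δv = Δv₁ + Δv₂ = 38.59 m/s.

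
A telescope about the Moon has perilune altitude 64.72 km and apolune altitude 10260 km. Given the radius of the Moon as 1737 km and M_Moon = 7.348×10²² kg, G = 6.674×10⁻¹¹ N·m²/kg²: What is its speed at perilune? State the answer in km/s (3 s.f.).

v ≈ 2.18 km/s

μ = GM = 6.674×10⁻¹¹ × 7.348×10²² = 4.904×10¹² m³/s².
r_p = 1737 + 64.72 = 1801.7 km = 1.8017×10⁶ m.
r_a = 1737 + 10260 = 11997 km = 1.1997×10⁷ m.
Semi-major axis a = (r_p + r_a)/2 = 6899.4 km = 6.899×10⁶ m.
Vis-viva: v² = μ(2/r − 1/a) = 4.904×10¹² × (1.110×10⁻⁶ − 1.449×10⁻⁷) = 4.733×10⁶ m²/s².
v = 2176 m/s = 2.176 km/s.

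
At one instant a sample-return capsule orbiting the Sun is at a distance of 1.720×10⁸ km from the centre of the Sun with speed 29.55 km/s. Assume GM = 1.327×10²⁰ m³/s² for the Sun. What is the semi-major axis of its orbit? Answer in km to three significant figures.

r = 1.720×10¹¹ m.
Vis-viva rearranged: 1/a = 2/r − v²/μ = 1.163×10⁻¹¹ − 6.580×10⁻¹² = 5.048×10⁻¹² m⁻¹.
a = 1.981×10¹¹ m = 1.9811×10⁸ km.

a ≈ 1.98×10⁸ km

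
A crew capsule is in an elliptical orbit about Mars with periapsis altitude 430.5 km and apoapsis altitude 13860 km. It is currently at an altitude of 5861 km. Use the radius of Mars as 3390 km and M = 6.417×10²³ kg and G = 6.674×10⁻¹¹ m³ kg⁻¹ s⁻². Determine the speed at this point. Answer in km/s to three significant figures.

v ≈ 2.28 km/s

μ = GM = 6.674×10⁻¹¹ × 6.417×10²³ = 4.283×10¹³ m³/s².
r_p = 3390 + 430.5 = 3820.5 km = 3.8205×10⁶ m.
r_a = 3390 + 13860 = 17250 km = 1.7250×10⁷ m.
r = 3390 + 5861 = 9251.0 km = 9.251×10⁶ m.
Semi-major axis a = (r_p + r_a)/2 = 10535 km = 1.054×10⁷ m.
Vis-viva: v² = μ(2/r − 1/a) = 4.283×10¹³ × (2.162×10⁻⁷ − 9.492×10⁻⁸) = 5.194×10⁶ m²/s².
v = 2279 m/s = 2.279 km/s.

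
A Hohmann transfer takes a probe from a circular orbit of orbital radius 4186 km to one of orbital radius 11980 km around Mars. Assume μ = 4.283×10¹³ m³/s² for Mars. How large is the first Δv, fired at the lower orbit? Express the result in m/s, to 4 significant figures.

Δv ≈ 695.5 m/s

r₁ = 4186 km = 4.186×10⁶ m.
r₂ = 11980 km = 1.198×10⁷ m.
Transfer ellipse a_t = (r₁ + r₂)/2 = 8.083×10⁶ m.
At r₁: circular v_c1 = √(μ/r₁) = 3199 m/s; transfer-periapsis v_p = √[μ(2/r₁ − 1/a_t)] = 3894 m/s.
Δv₁ = v_p − v_c1 = 695.5 m/s.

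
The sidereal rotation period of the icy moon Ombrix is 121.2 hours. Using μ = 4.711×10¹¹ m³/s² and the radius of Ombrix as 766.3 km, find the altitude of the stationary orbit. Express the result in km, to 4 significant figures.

h_sync ≈ 12380 km

T = 121.2 hours = 4.363×10⁵ s.
A synchronous orbit has period T, so by Kepler's third law a = (μT²/4π²)^(1/3).
μT²/4π² = 4.711×10¹¹ × (4.363×10⁵)² / 39.48 = 2.272×10²¹ m³.
a = 1.315×10⁷ m = 13146 km.
Altitude h = a − R = 13146 − 766.3 = 12380 km.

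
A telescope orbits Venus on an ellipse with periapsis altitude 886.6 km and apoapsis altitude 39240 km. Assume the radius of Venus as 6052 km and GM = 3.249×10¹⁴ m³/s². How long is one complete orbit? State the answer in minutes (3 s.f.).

T ≈ 775 minutes

r_p = 6052 + 886.6 = 6938.6 km = 6.9386×10⁶ m.
r_a = 6052 + 39240 = 45292 km = 4.5292×10⁷ m.
Semi-major axis a = (r_p + r_a)/2 = (6938.6 + 45292)/2 = 26115 km = 2.612×10⁷ m.
By Kepler's third law T = 2π√(a³/μ) = 2π × 7.404×10³ = 4.652×10⁴ s.
= 775.3 minutes.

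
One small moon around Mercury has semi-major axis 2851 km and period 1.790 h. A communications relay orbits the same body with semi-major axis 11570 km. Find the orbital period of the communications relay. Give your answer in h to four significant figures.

T₂ ≈ 14.63 h

Kepler's third law: T² ∝ a³, so T₂ = T₁ (a₂/a₁)^(3/2).
a₂/a₁ = 4.058, (a₂/a₁)^(3/2) = 8.175.
T₂ = 1.790 × 8.175 = 14.63 h.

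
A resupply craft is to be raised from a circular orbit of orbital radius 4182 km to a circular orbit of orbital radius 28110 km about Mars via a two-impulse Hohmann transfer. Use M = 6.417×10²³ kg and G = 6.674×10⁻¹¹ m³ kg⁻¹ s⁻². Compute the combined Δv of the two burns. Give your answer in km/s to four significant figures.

μ = GM = 6.674×10⁻¹¹ × 6.417×10²³ = 4.283×10¹³ m³/s².
r₁ = 4182 km = 4.182×10⁶ m.
r₂ = 28110 km = 2.811×10⁷ m.
Transfer ellipse a_t = (r₁ + r₂)/2 = 1.615×10⁷ m.
At r₁: circular v_c1 = √(μ/r₁) = 3200 m/s; transfer-periapsis v_p = √[μ(2/r₁ − 1/a_t)] = 4222 m/s.
Δv₁ = v_p − v_c1 = 1022 m/s.
At r₂: circular v_c2 = √(μ/r₂) = 1234 m/s; transfer-apoapsis v_a = √[μ(2/r₂ − 1/a_t)] = 628.2 m/s.
Δv₂ = v_c2 − v_a = 606.1 m/s.
Total Δv = Δv₁ + Δv₂ = 1628 m/s = 1.628 km/s.

Δv_total ≈ 1.628 km/s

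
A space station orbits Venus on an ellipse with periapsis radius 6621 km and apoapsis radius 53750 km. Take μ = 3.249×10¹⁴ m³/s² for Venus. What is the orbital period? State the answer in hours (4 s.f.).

T ≈ 16.06 hours

Semi-major axis a = (r_p + r_a)/2 = (6621.0 + 53750)/2 = 30186 km = 3.019×10⁷ m.
By Kepler's third law T = 2π√(a³/μ) = 2π × 9.201×10³ = 5.781×10⁴ s.
= 16.06 hours.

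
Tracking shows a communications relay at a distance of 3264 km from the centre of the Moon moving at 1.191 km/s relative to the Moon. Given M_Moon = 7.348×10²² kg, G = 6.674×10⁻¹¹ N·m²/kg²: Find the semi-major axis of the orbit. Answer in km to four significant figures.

a ≈ 3091 km

μ = GM = 6.674×10⁻¹¹ × 7.348×10²² = 4.904×10¹² m³/s².
r = 3.264×10⁶ m.
Specific orbital energy ε = v²/2 − μ/r = (1191)²/2 − 4.904×10¹²/3.264×10⁶ = -7.932×10⁵ J/kg.
Since ε = −μ/(2a), a = −μ/(2ε) = 3.091×10⁶ m = 3091.2 km.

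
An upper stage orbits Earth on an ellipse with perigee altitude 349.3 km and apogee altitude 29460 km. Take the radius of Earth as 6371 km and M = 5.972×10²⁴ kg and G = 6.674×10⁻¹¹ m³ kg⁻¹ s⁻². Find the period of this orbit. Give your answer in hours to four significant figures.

T ≈ 8.579 hours

μ = GM = 6.674×10⁻¹¹ × 5.972×10²⁴ = 3.986×10¹⁴ m³/s².
r_p = 6371 + 349.3 = 6720.3 km = 6.7203×10⁶ m.
r_a = 6371 + 29460 = 35831 km = 3.5831×10⁷ m.
Semi-major axis a = (r_p + r_a)/2 = (6720.3 + 35831)/2 = 21276 km = 2.128×10⁷ m.
By Kepler's third law T = 2π√(a³/μ) = 2π × 4.916×10³ = 3.089×10⁴ s.
= 8.579 hours.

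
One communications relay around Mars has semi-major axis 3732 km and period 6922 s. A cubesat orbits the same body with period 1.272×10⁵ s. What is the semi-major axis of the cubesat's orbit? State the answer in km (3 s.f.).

Kepler's third law: a³ ∝ T², so a₂ = a₁ (T₂/T₁)^(2/3).
T₂/T₁ = 18.38, (T₂/T₁)^(2/3) = 6.964.
a₂ = 3732 × 6.964 = 25990 km.

a₂ ≈ 26000 km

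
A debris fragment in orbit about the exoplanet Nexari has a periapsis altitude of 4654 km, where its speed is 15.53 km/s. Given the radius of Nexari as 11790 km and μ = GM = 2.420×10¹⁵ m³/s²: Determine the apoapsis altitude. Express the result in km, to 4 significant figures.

apoapsis altitude ≈ 62830 km

r_p = 11790 + 4654 = 16444 km = 1.644×10⁷ m.
Specific energy ε = v²/2 − μ/r = -2.658×10⁷ J/kg, so a = −μ/(2ε) = 4.553×10⁷ m.
The apsides satisfy r_p + r_a = 2a, so the apoapsis radius is 2a − r_p = 7.462×10⁷ m = 74617 km.
Apoapsis altitude = 74617 − 11790 = 62827 km.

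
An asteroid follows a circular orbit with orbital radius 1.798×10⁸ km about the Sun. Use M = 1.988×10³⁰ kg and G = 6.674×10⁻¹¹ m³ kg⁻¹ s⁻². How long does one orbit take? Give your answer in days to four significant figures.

μ = GM = 6.674×10⁻¹¹ × 1.988×10³⁰ = 1.327×10²⁰ m³/s².
r = 1.798×10⁸ km = 1.798×10¹¹ m.
Kepler's third law: T = 2π√(r³/μ) = 2π√((1.798×10¹¹)³ / 1.327×10²⁰).
r³/μ = 4.381×10¹³ s², so T = 2π × 6.619×10⁶ = 4.159×10⁷ s.
Converting: 4.159×10⁷ s ÷ 86400 = 481.3 days.

T ≈ 481.3 days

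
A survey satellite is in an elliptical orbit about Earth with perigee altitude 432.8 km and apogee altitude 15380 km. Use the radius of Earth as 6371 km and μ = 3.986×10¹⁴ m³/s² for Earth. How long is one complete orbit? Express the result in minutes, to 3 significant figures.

T ≈ 283 minutes

r_p = 6371 + 432.8 = 6803.8 km = 6.8038×10⁶ m.
r_a = 6371 + 15380 = 21751 km = 2.1751×10⁷ m.
Semi-major axis a = (r_p + r_a)/2 = (6803.8 + 21751)/2 = 14277 km = 1.428×10⁷ m.
By Kepler's third law T = 2π√(a³/μ) = 2π × 2.702×10³ = 1.698×10⁴ s.
= 283.0 minutes.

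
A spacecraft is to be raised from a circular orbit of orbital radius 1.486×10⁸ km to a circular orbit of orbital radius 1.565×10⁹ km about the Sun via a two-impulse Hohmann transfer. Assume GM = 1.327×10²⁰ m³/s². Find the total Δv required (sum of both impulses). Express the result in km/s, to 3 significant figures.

r₁ = 1.486×10⁸ km = 1.486×10¹¹ m.
r₂ = 1.565×10⁹ km = 1.565×10¹² m.
Transfer ellipse a_t = (r₁ + r₂)/2 = 8.568×10¹¹ m.
At r₁: circular v_c1 = √(μ/r₁) = 29880 m/s; transfer-perihelion v_p = √[μ(2/r₁ − 1/a_t)] = 40390 m/s.
Δv₁ = v_p − v_c1 = 10500 m/s.
At r₂: circular v_c2 = √(μ/r₂) = 9208 m/s; transfer-aphelion v_a = √[μ(2/r₂ − 1/a_t)] = 3835 m/s.
Δv₂ = v_c2 − v_a = 5373 m/s.
Total Δv = Δv₁ + Δv₂ = 15880 m/s = 15.88 km/s.

Δv_total ≈ 15.9 km/s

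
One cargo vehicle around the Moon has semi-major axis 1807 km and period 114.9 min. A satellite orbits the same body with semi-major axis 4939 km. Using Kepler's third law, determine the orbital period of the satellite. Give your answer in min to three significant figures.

Kepler's third law: T² ∝ a³, so T₂ = T₁ (a₂/a₁)^(3/2).
a₂/a₁ = 2.733, (a₂/a₁)^(3/2) = 4.519.
T₂ = 114.9 × 4.519 = 519.2 min.

T₂ ≈ 519 min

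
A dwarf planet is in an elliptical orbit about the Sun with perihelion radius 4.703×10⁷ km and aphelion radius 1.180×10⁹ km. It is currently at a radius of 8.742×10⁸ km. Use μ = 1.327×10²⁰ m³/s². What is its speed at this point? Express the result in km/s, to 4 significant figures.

Semi-major axis a = (r_p + r_a)/2 = 6.1352×10⁸ km = 6.135×10¹¹ m.
Vis-viva: v² = μ(2/r − 1/a) = 1.327×10²⁰ × (2.288×10⁻¹² − 1.630×10⁻¹²) = 8.730×10⁷ m²/s².
v = 9343 m/s = 9.343 km/s.

v ≈ 9.343 km/s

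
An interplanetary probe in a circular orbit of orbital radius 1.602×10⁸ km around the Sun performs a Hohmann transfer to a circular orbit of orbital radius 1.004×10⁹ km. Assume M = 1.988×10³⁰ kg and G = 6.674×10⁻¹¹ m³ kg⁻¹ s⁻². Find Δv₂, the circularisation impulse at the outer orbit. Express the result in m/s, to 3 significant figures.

μ = GM = 6.674×10⁻¹¹ × 1.988×10³⁰ = 1.327×10²⁰ m³/s².
r₁ = 1.602×10⁸ km = 1.602×10¹¹ m.
r₂ = 1.004×10⁹ km = 1.004×10¹² m.
Transfer ellipse a_t = (r₁ + r₂)/2 = 5.821×10¹¹ m.
At r₁: circular v_c1 = √(μ/r₁) = 28780 m/s; transfer-perihelion v_p = √[μ(2/r₁ − 1/a_t)] = 37800 m/s.
At r₂: circular v_c2 = √(μ/r₂) = 11500 m/s; transfer-aphelion v_a = √[μ(2/r₂ − 1/a_t)] = 6031 m/s.
Δv₂ = v_c2 − v_a = 5465 m/s.

Δv ≈ 5460 m/s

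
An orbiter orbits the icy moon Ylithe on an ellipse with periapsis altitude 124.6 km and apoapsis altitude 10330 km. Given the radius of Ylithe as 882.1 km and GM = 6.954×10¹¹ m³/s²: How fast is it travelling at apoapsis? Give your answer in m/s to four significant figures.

v ≈ 101.1 m/s

r_p = 882.1 + 124.6 = 1006.7 km = 1.0067×10⁶ m.
r_a = 882.1 + 10330 = 11212 km = 1.1212×10⁷ m.
Semi-major axis a = (r_p + r_a)/2 = 6109.4 km = 6.109×10⁶ m.
Vis-viva: v² = μ(2/r − 1/a) = 6.954×10¹¹ × (1.784×10⁻⁷ − 1.637×10⁻⁷) = 1.022×10⁴ m²/s².
v = 101.1 m/s.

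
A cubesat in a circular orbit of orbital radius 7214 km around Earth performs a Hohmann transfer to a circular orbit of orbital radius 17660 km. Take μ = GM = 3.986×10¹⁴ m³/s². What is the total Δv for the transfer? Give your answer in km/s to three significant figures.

Δv_total ≈ 2.56 km/s

r₁ = 7214 km = 7.214×10⁶ m.
r₂ = 17660 km = 1.766×10⁷ m.
Transfer ellipse a_t = (r₁ + r₂)/2 = 1.244×10⁷ m.
At r₁: circular v_c1 = √(μ/r₁) = 7433 m/s; transfer-perigee v_p = √[μ(2/r₁ − 1/a_t)] = 8858 m/s.
Δv₁ = v_p − v_c1 = 1424 m/s.
At r₂: circular v_c2 = √(μ/r₂) = 4751 m/s; transfer-apogee v_a = √[μ(2/r₂ − 1/a_t)] = 3618 m/s.
Δv₂ = v_c2 − v_a = 1133 m/s.
Total Δv = Δv₁ + Δv₂ = 2557 m/s = 2.557 km/s.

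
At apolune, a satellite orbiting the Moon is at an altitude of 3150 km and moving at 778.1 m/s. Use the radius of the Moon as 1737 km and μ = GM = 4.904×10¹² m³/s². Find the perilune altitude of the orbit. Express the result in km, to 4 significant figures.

r_a = 1737 + 3150 = 4887.0 km = 4.887×10⁶ m.
Specific energy ε = v²/2 − μ/r = -7.008×10⁵ J/kg, so a = −μ/(2ε) = 3.499×10⁶ m.
The apsides satisfy r_p + r_a = 2a, so the perilune radius is 2a − r_a = 2.111×10⁶ m = 2111.1 km.
Perilune altitude = 2111.1 − 1737 = 374.13 km.

perilune altitude ≈ 374.1 km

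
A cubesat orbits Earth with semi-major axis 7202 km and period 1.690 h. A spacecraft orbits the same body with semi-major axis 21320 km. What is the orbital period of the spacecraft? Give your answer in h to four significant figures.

T₂ ≈ 8.608 h

Kepler's third law: T² ∝ a³, so T₂ = T₁ (a₂/a₁)^(3/2).
a₂/a₁ = 2.960, (a₂/a₁)^(3/2) = 5.093.
T₂ = 1.690 × 5.093 = 8.608 h.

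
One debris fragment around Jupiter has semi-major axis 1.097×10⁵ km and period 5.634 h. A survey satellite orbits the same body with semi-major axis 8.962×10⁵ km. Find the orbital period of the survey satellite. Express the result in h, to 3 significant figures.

Kepler's third law: T² ∝ a³, so T₂ = T₁ (a₂/a₁)^(3/2).
a₂/a₁ = 8.170, (a₂/a₁)^(3/2) = 23.35.
T₂ = 5.634 × 23.35 = 131.6 h.

T₂ ≈ 132 h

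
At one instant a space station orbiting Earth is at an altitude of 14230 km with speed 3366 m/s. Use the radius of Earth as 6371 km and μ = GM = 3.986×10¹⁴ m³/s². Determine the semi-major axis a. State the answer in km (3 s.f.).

r = 6371 + 14230 = 20601 km = 2.060×10⁷ m.
Vis-viva rearranged: 1/a = 2/r − v²/μ = 9.708×10⁻⁸ − 2.842×10⁻⁸ = 6.866×10⁻⁸ m⁻¹.
a = 1.456×10⁷ m = 14565 km.

a ≈ 14600 km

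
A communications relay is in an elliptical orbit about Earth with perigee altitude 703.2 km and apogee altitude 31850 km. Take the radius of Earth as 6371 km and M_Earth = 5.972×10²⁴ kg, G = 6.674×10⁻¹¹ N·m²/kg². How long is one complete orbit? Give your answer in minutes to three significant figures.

μ = GM = 6.674×10⁻¹¹ × 5.972×10²⁴ = 3.986×10¹⁴ m³/s².
r_p = 6371 + 703.2 = 7074.2 km = 7.0742×10⁶ m.
r_a = 6371 + 31850 = 38221 km = 3.8221×10⁷ m.
Semi-major axis a = (r_p + r_a)/2 = (7074.2 + 38221)/2 = 22648 km = 2.265×10⁷ m.
By Kepler's third law T = 2π√(a³/μ) = 2π × 5.399×10³ = 3.392×10⁴ s.
= 565.3 minutes.

T ≈ 565 minutes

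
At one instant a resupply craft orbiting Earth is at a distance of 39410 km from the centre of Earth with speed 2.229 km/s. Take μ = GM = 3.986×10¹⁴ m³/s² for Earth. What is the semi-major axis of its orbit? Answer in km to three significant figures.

r = 3.941×10⁷ m.
Specific orbital energy ε = v²/2 − μ/r = (2229)²/2 − 3.986×10¹⁴/3.941×10⁷ = -7.630×10⁶ J/kg.
Since ε = −μ/(2a), a = −μ/(2ε) = 2.612×10⁷ m = 26121 km.

a ≈ 26100 km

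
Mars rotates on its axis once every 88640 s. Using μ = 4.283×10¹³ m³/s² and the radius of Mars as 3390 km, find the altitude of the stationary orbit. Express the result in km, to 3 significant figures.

h_sync ≈ 17000 km

A synchronous orbit has period T, so by Kepler's third law a = (μT²/4π²)^(1/3).
μT²/4π² = 4.283×10¹³ × (8.864×10⁴)² / 39.48 = 8.524×10²¹ m³.
a = 2.043×10⁷ m = 20428 km.
Altitude h = a − R = 20428 − 3390 = 17038 km.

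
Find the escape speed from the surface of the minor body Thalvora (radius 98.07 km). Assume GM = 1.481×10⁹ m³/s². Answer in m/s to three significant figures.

r = R = 9.807×10⁴ m.
Escape speed v_esc = √(2μ/r) = √(2 × 1.481×10⁹ / 9.807×10⁴) = √(3.020×10⁴) = 173.8 m/s.

v_esc ≈ 174 m/s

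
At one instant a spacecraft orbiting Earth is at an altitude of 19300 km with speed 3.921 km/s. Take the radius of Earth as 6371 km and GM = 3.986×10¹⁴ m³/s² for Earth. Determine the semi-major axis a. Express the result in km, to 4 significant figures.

a ≈ 25420 km

r = 6371 + 19300 = 25671 km = 2.567×10⁷ m.
Vis-viva rearranged: 1/a = 2/r − v²/μ = 7.791×10⁻⁸ − 3.857×10⁻⁸ = 3.934×10⁻⁸ m⁻¹.
a = 2.542×10⁷ m = 25421 km.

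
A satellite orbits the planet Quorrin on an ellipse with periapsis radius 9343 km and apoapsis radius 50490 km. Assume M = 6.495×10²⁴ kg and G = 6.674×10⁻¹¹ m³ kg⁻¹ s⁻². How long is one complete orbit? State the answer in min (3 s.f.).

T ≈ 823 min

μ = GM = 6.674×10⁻¹¹ × 6.495×10²⁴ = 4.335×10¹⁴ m³/s².
Semi-major axis a = (r_p + r_a)/2 = (9343.0 + 50490)/2 = 29916 km = 2.992×10⁷ m.
By Kepler's third law T = 2π√(a³/μ) = 2π × 7.859×10³ = 4.938×10⁴ s.
= 823.0 min.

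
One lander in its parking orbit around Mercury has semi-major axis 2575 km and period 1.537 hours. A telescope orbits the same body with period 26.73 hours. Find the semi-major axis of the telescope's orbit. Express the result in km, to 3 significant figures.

a₂ ≈ 17300 km

Kepler's third law: a³ ∝ T², so a₂ = a₁ (T₂/T₁)^(2/3).
T₂/T₁ = 17.39, (T₂/T₁)^(2/3) = 6.712.
a₂ = 2575 × 6.712 = 17280 km.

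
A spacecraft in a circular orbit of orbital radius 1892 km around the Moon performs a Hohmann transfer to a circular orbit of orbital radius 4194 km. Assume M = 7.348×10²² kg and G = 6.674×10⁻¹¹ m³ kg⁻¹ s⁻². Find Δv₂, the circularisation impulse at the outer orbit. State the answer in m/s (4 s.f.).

Δv ≈ 228.7 m/s

μ = GM = 6.674×10⁻¹¹ × 7.348×10²² = 4.904×10¹² m³/s².
r₁ = 1892 km = 1.892×10⁶ m.
r₂ = 4194 km = 4.194×10⁶ m.
Transfer ellipse a_t = (r₁ + r₂)/2 = 3.043×10⁶ m.
At r₁: circular v_c1 = √(μ/r₁) = 1610 m/s; transfer-perilune v_p = √[μ(2/r₁ − 1/a_t)] = 1890 m/s.
At r₂: circular v_c2 = √(μ/r₂) = 1081 m/s; transfer-apolune v_a = √[μ(2/r₂ − 1/a_t)] = 852.7 m/s.
Δv₂ = v_c2 − v_a = 228.7 m/s.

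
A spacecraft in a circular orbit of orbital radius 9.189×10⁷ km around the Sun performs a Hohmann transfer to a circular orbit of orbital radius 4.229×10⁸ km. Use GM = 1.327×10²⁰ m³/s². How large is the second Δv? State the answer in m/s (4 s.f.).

r₁ = 9.189×10⁷ km = 9.189×10¹⁰ m.
r₂ = 4.229×10⁸ km = 4.229×10¹¹ m.
Transfer ellipse a_t = (r₁ + r₂)/2 = 2.574×10¹¹ m.
At r₁: circular v_c1 = √(μ/r₁) = 38000 m/s; transfer-perihelion v_p = √[μ(2/r₁ − 1/a_t)] = 48710 m/s.
At r₂: circular v_c2 = √(μ/r₂) = 17710 m/s; transfer-aphelion v_a = √[μ(2/r₂ − 1/a_t)] = 10580 m/s.
Δv₂ = v_c2 − v_a = 7130 m/s.

Δv ≈ 7130 m/s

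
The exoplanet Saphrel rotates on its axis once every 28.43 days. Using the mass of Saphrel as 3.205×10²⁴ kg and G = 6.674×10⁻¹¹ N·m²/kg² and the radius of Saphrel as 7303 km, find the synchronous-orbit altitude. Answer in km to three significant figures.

μ = GM = 6.674×10⁻¹¹ × 3.205×10²⁴ = 2.139×10¹⁴ m³/s².
T = 28.43 days = 2.456×10⁶ s.
A synchronous orbit has period T, so by Kepler's third law a = (μT²/4π²)^(1/3).
μT²/4π² = 2.139×10¹⁴ × (2.456×10⁶)² / 39.48 = 3.269×10²⁵ m³.
a = 3.198×10⁸ m = 3.1975×10⁵ km.
Altitude h = a − R = 3.1975×10⁵ − 7303 = 3.1245×10⁵ km.

h_sync ≈ 3.12×10⁵ km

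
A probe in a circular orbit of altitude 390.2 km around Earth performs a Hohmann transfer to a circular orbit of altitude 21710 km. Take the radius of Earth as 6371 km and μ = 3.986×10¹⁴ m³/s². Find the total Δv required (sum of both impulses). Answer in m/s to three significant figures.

Δv_total ≈ 3490 m/s

r₁ = 6371 + 390.2 = 6761.2 km = 6.7612×10⁶ m.
r₂ = 6371 + 21710 = 28081 km = 2.8081×10⁷ m.
Transfer ellipse a_t = (r₁ + r₂)/2 = 1.742×10⁷ m.
At r₁: circular v_c1 = √(μ/r₁) = 7678 m/s; transfer-perigee v_p = √[μ(2/r₁ − 1/a_t)] = 9748 m/s.
Δv₁ = v_p − v_c1 = 2070 m/s.
At r₂: circular v_c2 = √(μ/r₂) = 3768 m/s; transfer-apogee v_a = √[μ(2/r₂ − 1/a_t)] = 2347 m/s.
Δv₂ = v_c2 − v_a = 1420 m/s.
Total Δv = Δv₁ + Δv₂ = 3491 m/s.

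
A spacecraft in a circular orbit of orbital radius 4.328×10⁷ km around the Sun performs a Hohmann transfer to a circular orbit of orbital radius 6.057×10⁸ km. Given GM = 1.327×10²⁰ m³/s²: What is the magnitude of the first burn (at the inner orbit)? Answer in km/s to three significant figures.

r₁ = 4.328×10⁷ km = 4.328×10¹⁰ m.
r₂ = 6.057×10⁸ km = 6.057×10¹¹ m.
Transfer ellipse a_t = (r₁ + r₂)/2 = 3.245×10¹¹ m.
At r₁: circular v_c1 = √(μ/r₁) = 55370 m/s; transfer-perihelion v_p = √[μ(2/r₁ − 1/a_t)] = 75650 m/s.
Δv₁ = v_p − v_c1 = 20280 m/s.
= 20.28 km/s.

Δv ≈ 20.3 km/s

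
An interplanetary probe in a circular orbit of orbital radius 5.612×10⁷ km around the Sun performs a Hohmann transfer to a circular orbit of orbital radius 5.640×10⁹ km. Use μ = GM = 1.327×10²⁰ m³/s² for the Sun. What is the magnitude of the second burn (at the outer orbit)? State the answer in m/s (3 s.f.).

r₁ = 5.612×10⁷ km = 5.612×10¹⁰ m.
r₂ = 5.640×10⁹ km = 5.640×10¹² m.
Transfer ellipse a_t = (r₁ + r₂)/2 = 2.848×10¹² m.
At r₁: circular v_c1 = √(μ/r₁) = 48630 m/s; transfer-perihelion v_p = √[μ(2/r₁ − 1/a_t)] = 68430 m/s.
At r₂: circular v_c2 = √(μ/r₂) = 4851 m/s; transfer-aphelion v_a = √[μ(2/r₂ − 1/a_t)] = 680.9 m/s.
Δv₂ = v_c2 − v_a = 4170 m/s.

Δv ≈ 4170 m/s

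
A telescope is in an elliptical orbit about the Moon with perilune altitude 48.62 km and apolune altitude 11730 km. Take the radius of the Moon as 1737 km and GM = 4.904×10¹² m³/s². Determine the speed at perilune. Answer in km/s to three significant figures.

r_p = 1737 + 48.62 = 1785.6 km = 1.7856×10⁶ m.
r_a = 1737 + 11730 = 13467 km = 1.3467×10⁷ m.
Semi-major axis a = (r_p + r_a)/2 = 7626.3 km = 7.626×10⁶ m.
Vis-viva: v² = μ(2/r − 1/a) = 4.904×10¹² × (1.120×10⁻⁶ − 1.311×10⁻⁷) = 4.850×10⁶ m²/s².
v = 2202 m/s = 2.202 km/s.

v ≈ 2.20 km/s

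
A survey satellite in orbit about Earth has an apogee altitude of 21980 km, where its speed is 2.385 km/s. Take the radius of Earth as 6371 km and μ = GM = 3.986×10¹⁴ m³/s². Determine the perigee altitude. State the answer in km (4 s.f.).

r_a = 6371 + 21980 = 28351 km = 2.835×10⁷ m.
Specific energy ε = v²/2 − μ/r = -1.122×10⁷ J/kg, so a = −μ/(2ε) = 1.777×10⁷ m.
The apsides satisfy r_p + r_a = 2a, so the perigee radius is 2a − r_a = 7.190×10⁶ m = 7189.6 km.
Perigee altitude = 7189.6 − 6371 = 818.56 km.

perigee altitude ≈ 818.6 km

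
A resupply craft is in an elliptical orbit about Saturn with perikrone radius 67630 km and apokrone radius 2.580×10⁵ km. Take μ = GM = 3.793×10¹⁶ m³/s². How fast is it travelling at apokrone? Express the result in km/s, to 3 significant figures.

Semi-major axis a = (r_p + r_a)/2 = 1.6282×10⁵ km = 1.628×10⁸ m.
Vis-viva: v² = μ(2/r − 1/a) = 3.793×10¹⁶ × (7.752×10⁻⁹ − 6.142×10⁻⁹) = 6.107×10⁷ m²/s².
v = 7815 m/s = 7.815 km/s.

v ≈ 7.81 km/s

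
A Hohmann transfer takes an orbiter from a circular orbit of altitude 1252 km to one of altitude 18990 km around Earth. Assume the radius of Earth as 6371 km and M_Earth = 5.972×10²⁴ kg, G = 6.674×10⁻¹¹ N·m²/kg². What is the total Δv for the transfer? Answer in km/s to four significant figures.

μ = GM = 6.674×10⁻¹¹ × 5.972×10²⁴ = 3.986×10¹⁴ m³/s².
r₁ = 6371 + 1252 = 7623.0 km = 7.6230×10⁶ m.
r₂ = 6371 + 18990 = 25361 km = 2.5361×10⁷ m.
Transfer ellipse a_t = (r₁ + r₂)/2 = 1.649×10⁷ m.
At r₁: circular v_c1 = √(μ/r₁) = 7231 m/s; transfer-perigee v_p = √[μ(2/r₁ − 1/a_t)] = 8967 m/s.
Δv₁ = v_p − v_c1 = 1736 m/s.
At r₂: circular v_c2 = √(μ/r₂) = 3964 m/s; transfer-apogee v_a = √[μ(2/r₂ − 1/a_t)] = 2695 m/s.
Δv₂ = v_c2 − v_a = 1269 m/s.
Total Δv = Δv₁ + Δv₂ = 3005 m/s = 3.005 km/s.

Δv_total ≈ 3.005 km/s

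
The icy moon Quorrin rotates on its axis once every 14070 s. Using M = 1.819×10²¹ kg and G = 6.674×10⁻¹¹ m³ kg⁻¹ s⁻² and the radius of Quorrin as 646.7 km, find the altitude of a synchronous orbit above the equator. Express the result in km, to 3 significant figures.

h_sync ≈ 201 km

μ = GM = 6.674×10⁻¹¹ × 1.819×10²¹ = 1.214×10¹¹ m³/s².
A synchronous orbit has period T, so by Kepler's third law a = (μT²/4π²)^(1/3).
μT²/4π² = 1.214×10¹¹ × (1.407×10⁴)² / 39.48 = 6.088×10¹⁷ m³.
a = 8.475×10⁵ m = 847.52 km.
Altitude h = a − R = 847.52 − 646.7 = 200.82 km.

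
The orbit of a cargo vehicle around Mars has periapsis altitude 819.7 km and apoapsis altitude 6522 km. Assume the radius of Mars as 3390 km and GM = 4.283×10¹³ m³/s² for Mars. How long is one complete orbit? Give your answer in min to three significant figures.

T ≈ 300 min

r_p = 3390 + 819.7 = 4209.7 km = 4.2097×10⁶ m.
r_a = 3390 + 6522 = 9912.0 km = 9.9120×10⁶ m.
Semi-major axis a = (r_p + r_a)/2 = (4209.7 + 9912.0)/2 = 7060.9 km = 7.061×10⁶ m.
By Kepler's third law T = 2π√(a³/μ) = 2π × 2.867×10³ = 1.801×10⁴ s.
= 300.2 min.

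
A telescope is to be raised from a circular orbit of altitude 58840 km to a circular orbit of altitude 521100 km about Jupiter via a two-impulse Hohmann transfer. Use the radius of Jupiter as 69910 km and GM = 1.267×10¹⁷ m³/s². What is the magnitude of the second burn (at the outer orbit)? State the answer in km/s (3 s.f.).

r₁ = 69910 + 58840 = 128750 km = 1.2875×10⁸ m.
r₂ = 69910 + 521100 = 591010 km = 5.9101×10⁸ m.
Transfer ellipse a_t = (r₁ + r₂)/2 = 3.599×10⁸ m.
At r₁: circular v_c1 = √(μ/r₁) = 31370 m/s; transfer-perijove v_p = √[μ(2/r₁ − 1/a_t)] = 40200 m/s.
At r₂: circular v_c2 = √(μ/r₂) = 14640 m/s; transfer-apojove v_a = √[μ(2/r₂ − 1/a_t)] = 8758 m/s.
Δv₂ = v_c2 − v_a = 5884 m/s.
= 5.884 km/s.

Δv ≈ 5.88 km/s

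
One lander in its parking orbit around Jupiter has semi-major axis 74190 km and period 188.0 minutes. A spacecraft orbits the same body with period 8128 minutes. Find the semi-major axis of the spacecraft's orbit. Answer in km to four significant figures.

a₂ ≈ 9.139×10⁵ km

Kepler's third law: a³ ∝ T², so a₂ = a₁ (T₂/T₁)^(2/3).
T₂/T₁ = 43.23, (T₂/T₁)^(2/3) = 12.32.
a₂ = 74190 × 12.32 = 9.139×10⁵ km.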